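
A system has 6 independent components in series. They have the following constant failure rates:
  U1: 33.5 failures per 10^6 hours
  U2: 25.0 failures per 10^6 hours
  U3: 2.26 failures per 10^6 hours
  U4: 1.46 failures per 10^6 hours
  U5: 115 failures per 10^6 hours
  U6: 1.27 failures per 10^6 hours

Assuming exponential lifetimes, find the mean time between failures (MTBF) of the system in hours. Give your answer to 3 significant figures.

5600

Series of exponential components: λ_sys = Σ λ_i
λ_sys = 0.0000335 + 0.0000250 + 0.00000226 + 0.00000146 + 0.000115 + 0.00000127 = 1.7849e-04 /h
MTBF = 1 / λ_sys = 5600 h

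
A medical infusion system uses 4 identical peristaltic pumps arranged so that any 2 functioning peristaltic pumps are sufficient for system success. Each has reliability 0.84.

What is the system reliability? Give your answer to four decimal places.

R = Σ_{i=2}^{4} C(4,i) p^i (1−p)^{4−i} with p = 0.84
C(4,2)·0.84^2·0.16^2 = 0.108380
C(4,3)·0.84^3·0.16^1 = 0.379331
C(4,4)·0.84^4·0.16^0 = 0.497871
Sum = 0.9856

0.9856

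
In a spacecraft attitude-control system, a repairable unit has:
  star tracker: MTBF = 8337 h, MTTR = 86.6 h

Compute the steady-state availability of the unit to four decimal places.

0.9897

A(star tracker) = MTBF/(MTBF+MTTR) = 8337/(8337+86.6) = 0.9897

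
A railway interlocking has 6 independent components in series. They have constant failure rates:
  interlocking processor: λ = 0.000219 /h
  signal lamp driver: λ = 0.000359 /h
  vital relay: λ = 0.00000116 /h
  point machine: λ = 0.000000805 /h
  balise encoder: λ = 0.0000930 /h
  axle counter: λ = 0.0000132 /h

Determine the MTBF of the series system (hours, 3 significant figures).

Series of exponential components: λ_sys = Σ λ_i
λ_sys = 0.000219 + 0.000359 + 0.00000116 + 0.000000805 + 0.0000930 + 0.0000132 = 6.8616e-04 /h
MTBF = 1 / λ_sys = 1460 h

1460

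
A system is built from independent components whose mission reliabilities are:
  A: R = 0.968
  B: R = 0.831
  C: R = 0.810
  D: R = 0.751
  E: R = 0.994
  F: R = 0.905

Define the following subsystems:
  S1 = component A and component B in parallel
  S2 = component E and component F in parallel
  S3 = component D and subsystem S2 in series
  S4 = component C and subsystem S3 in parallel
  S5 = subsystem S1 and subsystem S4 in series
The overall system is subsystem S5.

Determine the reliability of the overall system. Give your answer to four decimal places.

Parallel (A and B): 1 − (1 − 0.968000)(1 − 0.831000) = 0.994592
Parallel (E and F): 1 − (1 − 0.994000)(1 − 0.905000) = 0.999430
Series (D and [0.999430]): 0.751000 × 0.999430 = 0.750572
Parallel (C and [0.750572]): 1 − (1 − 0.810000)(1 − 0.750572) = 0.952609
Series ([0.994592] and [0.952609]): 0.994592 × 0.952609 = 0.9475

0.9475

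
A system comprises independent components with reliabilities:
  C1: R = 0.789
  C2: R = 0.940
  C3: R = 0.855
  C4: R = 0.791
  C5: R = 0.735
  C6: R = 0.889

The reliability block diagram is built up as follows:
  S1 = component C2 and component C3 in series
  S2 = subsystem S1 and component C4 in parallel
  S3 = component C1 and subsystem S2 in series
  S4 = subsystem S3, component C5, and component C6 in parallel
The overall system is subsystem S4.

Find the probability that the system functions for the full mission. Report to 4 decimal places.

Series (C2 and C3): 0.940000 × 0.855000 = 0.803700
Parallel ([0.803700] and C4): 1 − (1 − 0.803700)(1 − 0.791000) = 0.958973
Series (C1 and [0.958973]): 0.789000 × 0.958973 = 0.756630
Parallel ([0.756630], C5, and C6): 1 − (1 − 0.756630)(1 − 0.735000)(1 − 0.889000) = 0.9928

0.9928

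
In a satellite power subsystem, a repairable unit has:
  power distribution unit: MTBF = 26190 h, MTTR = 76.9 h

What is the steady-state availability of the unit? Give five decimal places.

A(power distribution unit) = MTBF/(MTBF+MTTR) = 26190/(26190+76.9) = 0.99707

0.99707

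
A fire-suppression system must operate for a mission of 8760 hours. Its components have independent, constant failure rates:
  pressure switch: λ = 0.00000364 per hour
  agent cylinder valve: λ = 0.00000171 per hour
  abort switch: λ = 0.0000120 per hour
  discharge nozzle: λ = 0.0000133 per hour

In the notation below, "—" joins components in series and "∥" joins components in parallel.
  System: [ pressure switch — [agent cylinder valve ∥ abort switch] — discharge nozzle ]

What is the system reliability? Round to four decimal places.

R(pressure switch) = exp(−0.00000364 × 8760) = 0.968617
R(agent cylinder valve) = exp(−0.00000171 × 8760) = 0.985132
R(abort switch) = exp(−0.0000120 × 8760) = 0.900216
R(discharge nozzle) = exp(−0.0000133 × 8760) = 0.890023
Parallel (agent cylinder valve and abort switch): 1 − (1 − 0.985132)(1 − 0.900216) = 0.998516
Series (pressure switch, [0.998516], and discharge nozzle): 0.968617 × 0.998516 × 0.890023 = 0.8608

0.8608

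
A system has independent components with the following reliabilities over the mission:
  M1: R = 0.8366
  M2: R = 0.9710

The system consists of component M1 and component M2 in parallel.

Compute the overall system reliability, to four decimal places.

0.9953

Parallel (M1 and M2): 1 − (1 − 0.836600)(1 − 0.971000) = 0.9953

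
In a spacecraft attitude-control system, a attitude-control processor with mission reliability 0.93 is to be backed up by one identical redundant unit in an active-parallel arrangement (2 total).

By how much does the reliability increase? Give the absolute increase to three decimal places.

R_before = 0.93
R_after = 1 − (1 − 0.93)^2 = 0.995
ΔR = 0.995 − 0.93 = 0.065

0.065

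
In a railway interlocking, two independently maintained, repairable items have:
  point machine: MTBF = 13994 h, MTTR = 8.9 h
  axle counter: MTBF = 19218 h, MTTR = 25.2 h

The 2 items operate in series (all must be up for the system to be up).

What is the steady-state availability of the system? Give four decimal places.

0.9981

A(point machine) = MTBF/(MTBF+MTTR) = 13994/(13994+8.9) = 0.999364
A(axle counter) = MTBF/(MTBF+MTTR) = 19218/(19218+25.2) = 0.998690
Series availability: 0.999364 × 0.998690 = 0.9981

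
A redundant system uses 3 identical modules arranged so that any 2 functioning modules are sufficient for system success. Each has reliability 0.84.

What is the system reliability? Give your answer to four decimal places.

0.9314

R = Σ_{i=2}^{3} C(3,i) p^i (1−p)^{3−i} with p = 0.84
C(3,2)·0.84^2·0.16^1 = 0.338688
C(3,3)·0.84^3·0.16^0 = 0.592704
Sum = 0.9314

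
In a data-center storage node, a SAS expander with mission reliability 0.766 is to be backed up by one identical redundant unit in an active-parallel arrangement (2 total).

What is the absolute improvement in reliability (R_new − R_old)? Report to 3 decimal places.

0.179

R_before = 0.766
R_after = 1 − (1 − 0.766)^2 = 0.945
ΔR = 0.945 − 0.766 = 0.179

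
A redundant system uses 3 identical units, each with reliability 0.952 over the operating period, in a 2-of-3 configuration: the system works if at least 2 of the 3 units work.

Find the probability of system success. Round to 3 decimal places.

0.993

R = Σ_{i=2}^{3} C(3,i) p^i (1−p)^{3−i} with p = 0.952
C(3,2)·0.952^2·0.048^1 = 0.13051
C(3,3)·0.952^3·0.048^0 = 0.86280
Sum = 0.993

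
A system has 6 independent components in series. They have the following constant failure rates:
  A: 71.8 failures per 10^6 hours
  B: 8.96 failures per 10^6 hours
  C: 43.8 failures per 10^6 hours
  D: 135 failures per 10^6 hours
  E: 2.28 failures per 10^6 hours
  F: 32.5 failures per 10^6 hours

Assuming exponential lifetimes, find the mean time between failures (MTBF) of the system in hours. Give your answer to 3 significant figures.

3400

Series of exponential components: λ_sys = Σ λ_i
λ_sys = 0.0000718 + 0.00000896 + 0.0000438 + 0.000135 + 0.00000228 + 0.0000325 = 2.9434e-04 /h
MTBF = 1 / λ_sys = 3400 h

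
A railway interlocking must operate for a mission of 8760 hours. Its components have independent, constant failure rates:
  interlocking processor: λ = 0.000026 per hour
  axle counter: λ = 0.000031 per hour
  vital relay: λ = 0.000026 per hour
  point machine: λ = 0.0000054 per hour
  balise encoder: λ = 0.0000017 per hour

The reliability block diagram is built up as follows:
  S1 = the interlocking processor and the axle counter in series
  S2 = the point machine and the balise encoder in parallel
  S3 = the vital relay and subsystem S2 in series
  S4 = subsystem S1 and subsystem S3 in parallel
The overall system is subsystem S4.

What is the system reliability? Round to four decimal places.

0.9197

R(interlocking processor) = exp(−0.000026 × 8760) = 0.796315
R(axle counter) = exp(−0.000031 × 8760) = 0.762190
R(vital relay) = exp(−0.000026 × 8760) = 0.796315
R(point machine) = exp(−0.0000054 × 8760) = 0.953797
R(balise encoder) = exp(−0.0000017 × 8760) = 0.985218
Series (interlocking processor and axle counter): 0.796315 × 0.762190 = 0.606943
Parallel (point machine and balise encoder): 1 − (1 − 0.953797)(1 − 0.985218) = 0.999317
Series (vital relay and [0.999317]): 0.796315 × 0.999317 = 0.795771
Parallel ([0.606943] and [0.795771]): 1 − (1 − 0.606943)(1 − 0.795771) = 0.9197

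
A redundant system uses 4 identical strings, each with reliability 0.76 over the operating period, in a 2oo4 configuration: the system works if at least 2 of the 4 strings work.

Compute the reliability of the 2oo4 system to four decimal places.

R = Σ_{i=2}^{4} C(4,i) p^i (1−p)^{4−i} with p = 0.76
C(4,2)·0.76^2·0.24^2 = 0.199619
C(4,3)·0.76^3·0.24^1 = 0.421417
C(4,4)·0.76^4·0.24^0 = 0.333622
Sum = 0.9547

0.9547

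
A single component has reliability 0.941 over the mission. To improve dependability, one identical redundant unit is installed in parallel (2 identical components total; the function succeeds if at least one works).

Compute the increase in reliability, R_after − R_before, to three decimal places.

0.056

R_before = 0.941
R_after = 1 − (1 − 0.941)^2 = 0.997
ΔR = 0.997 − 0.941 = 0.056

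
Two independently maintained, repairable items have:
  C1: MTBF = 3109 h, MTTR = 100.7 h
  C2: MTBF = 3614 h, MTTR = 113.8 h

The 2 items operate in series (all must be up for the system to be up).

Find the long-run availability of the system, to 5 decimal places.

0.93906

A(C1) = MTBF/(MTBF+MTTR) = 3109/(3109+100.7) = 0.968626
A(C2) = MTBF/(MTBF+MTTR) = 3614/(3614+113.8) = 0.969473
Series availability: 0.968626 × 0.969473 = 0.93906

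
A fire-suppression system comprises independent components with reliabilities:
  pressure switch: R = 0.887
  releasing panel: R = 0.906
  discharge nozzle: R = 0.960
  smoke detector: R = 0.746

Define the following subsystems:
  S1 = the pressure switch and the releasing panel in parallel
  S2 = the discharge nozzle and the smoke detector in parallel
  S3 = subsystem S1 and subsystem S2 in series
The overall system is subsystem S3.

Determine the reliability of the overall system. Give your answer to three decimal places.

0.979

Parallel (pressure switch and releasing panel): 1 − (1 − 0.88700)(1 − 0.90600) = 0.98938
Parallel (discharge nozzle and smoke detector): 1 − (1 − 0.96000)(1 − 0.74600) = 0.98984
Series ([0.98938] and [0.98984]): 0.98938 × 0.98984 = 0.979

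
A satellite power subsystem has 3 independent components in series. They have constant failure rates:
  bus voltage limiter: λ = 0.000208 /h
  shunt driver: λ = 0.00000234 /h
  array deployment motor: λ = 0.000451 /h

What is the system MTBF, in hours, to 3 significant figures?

1510

Series of exponential components: λ_sys = Σ λ_i
λ_sys = 0.000208 + 0.00000234 + 0.000451 = 6.6134e-04 /h
MTBF = 1 / λ_sys = 1510 h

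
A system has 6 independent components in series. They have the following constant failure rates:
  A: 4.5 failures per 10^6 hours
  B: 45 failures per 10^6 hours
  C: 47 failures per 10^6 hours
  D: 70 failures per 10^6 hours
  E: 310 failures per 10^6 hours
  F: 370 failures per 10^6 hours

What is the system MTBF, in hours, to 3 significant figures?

Series of exponential components: λ_sys = Σ λ_i
λ_sys = 0.0000045 + 0.000045 + 0.000047 + 0.000070 + 0.00031 + 0.00037 = 8.4650e-04 /h
MTBF = 1 / λ_sys = 1180 h

1180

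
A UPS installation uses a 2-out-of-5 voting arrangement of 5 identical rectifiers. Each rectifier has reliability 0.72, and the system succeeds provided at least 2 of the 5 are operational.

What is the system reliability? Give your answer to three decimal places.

0.976

R = Σ_{i=2}^{5} C(5,i) p^i (1−p)^{5−i} with p = 0.72
C(5,2)·0.72^2·0.28^3 = 0.11380
C(5,3)·0.72^3·0.28^2 = 0.29263
C(5,4)·0.72^4·0.28^1 = 0.37623
C(5,5)·0.72^5·0.28^0 = 0.19349
Sum = 0.976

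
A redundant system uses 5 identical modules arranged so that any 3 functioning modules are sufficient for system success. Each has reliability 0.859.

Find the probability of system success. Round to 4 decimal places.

0.9776

R = Σ_{i=3}^{5} C(5,i) p^i (1−p)^{5−i} with p = 0.859
C(5,3)·0.859^3·0.141^2 = 0.126014
C(5,4)·0.859^4·0.141^1 = 0.383850
C(5,5)·0.859^5·0.141^0 = 0.467698
Sum = 0.9776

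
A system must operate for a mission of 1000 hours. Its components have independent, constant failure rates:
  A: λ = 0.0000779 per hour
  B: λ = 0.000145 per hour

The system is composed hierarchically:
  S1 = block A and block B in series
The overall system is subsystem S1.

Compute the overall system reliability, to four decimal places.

R(A) = exp(−0.0000779 × 1000) = 0.925057
R(B) = exp(−0.000145 × 1000) = 0.865022
Series (A and B): 0.925057 × 0.865022 = 0.8002

0.8002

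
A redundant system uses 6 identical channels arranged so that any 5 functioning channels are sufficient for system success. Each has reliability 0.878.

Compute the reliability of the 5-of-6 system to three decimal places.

R = Σ_{i=5}^{6} C(6,i) p^i (1−p)^{6−i} with p = 0.878
C(6,5)·0.878^5·0.122^1 = 0.38193
C(6,6)·0.878^6·0.122^0 = 0.45811
Sum = 0.840

0.840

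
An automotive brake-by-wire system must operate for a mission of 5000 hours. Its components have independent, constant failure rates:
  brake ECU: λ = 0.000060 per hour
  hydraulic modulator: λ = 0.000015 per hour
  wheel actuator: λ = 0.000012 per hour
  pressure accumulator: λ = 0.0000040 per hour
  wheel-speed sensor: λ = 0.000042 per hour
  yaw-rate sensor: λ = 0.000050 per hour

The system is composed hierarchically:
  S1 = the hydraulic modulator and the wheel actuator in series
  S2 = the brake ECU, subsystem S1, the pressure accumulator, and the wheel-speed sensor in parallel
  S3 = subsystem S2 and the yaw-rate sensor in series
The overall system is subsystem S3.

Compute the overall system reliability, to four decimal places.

0.7787

R(brake ECU) = exp(−0.000060 × 5000) = 0.740818
R(hydraulic modulator) = exp(−0.000015 × 5000) = 0.927743
R(wheel actuator) = exp(−0.000012 × 5000) = 0.941765
R(pressure accumulator) = exp(−0.0000040 × 5000) = 0.980199
R(wheel-speed sensor) = exp(−0.000042 × 5000) = 0.810584
R(yaw-rate sensor) = exp(−0.000050 × 5000) = 0.778801
Series (hydraulic modulator and wheel actuator): 0.927743 × 0.941765 = 0.873716
Parallel (brake ECU, [0.873716], pressure accumulator, and wheel-speed sensor): 1 − (1 − 0.740818)(1 − 0.873716)(1 − 0.980199)(1 − 0.810584) = 0.999877
Series ([0.999877] and yaw-rate sensor): 0.999877 × 0.778801 = 0.7787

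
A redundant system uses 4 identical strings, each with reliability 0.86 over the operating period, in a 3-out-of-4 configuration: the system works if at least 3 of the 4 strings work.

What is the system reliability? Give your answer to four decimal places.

R = Σ_{i=3}^{4} C(4,i) p^i (1−p)^{4−i} with p = 0.86
C(4,3)·0.86^3·0.14^1 = 0.356191
C(4,4)·0.86^4·0.14^0 = 0.547008
Sum = 0.9032

0.9032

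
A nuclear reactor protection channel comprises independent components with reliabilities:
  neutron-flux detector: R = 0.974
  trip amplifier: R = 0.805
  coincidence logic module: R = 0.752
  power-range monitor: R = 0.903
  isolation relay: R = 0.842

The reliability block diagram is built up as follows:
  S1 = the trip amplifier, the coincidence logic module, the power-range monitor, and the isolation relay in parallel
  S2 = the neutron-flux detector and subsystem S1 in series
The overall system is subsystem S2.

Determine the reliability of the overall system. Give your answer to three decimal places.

0.973

Parallel (trip amplifier, coincidence logic module, power-range monitor, and isolation relay): 1 − (1 − 0.80500)(1 − 0.75200)(1 − 0.90300)(1 − 0.84200) = 0.99926
Series (neutron-flux detector and [0.99926]): 0.97400 × 0.99926 = 0.973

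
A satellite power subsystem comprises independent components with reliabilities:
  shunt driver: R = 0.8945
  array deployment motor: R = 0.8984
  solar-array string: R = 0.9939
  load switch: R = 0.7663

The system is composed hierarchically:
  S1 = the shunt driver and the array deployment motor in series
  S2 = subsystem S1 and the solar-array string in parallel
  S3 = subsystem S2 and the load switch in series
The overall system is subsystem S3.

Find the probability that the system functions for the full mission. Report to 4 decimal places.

Series (shunt driver and array deployment motor): 0.894500 × 0.898400 = 0.803619
Parallel ([0.803619] and solar-array string): 1 − (1 − 0.803619)(1 − 0.993900) = 0.998802
Series ([0.998802] and load switch): 0.998802 × 0.766300 = 0.7654

0.7654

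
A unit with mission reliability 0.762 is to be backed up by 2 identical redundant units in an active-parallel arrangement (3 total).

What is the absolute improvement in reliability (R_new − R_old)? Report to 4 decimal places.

R_before = 0.762
R_after = 1 − (1 − 0.762)^3 = 0.9865
ΔR = 0.9865 − 0.762 = 0.2245

0.2245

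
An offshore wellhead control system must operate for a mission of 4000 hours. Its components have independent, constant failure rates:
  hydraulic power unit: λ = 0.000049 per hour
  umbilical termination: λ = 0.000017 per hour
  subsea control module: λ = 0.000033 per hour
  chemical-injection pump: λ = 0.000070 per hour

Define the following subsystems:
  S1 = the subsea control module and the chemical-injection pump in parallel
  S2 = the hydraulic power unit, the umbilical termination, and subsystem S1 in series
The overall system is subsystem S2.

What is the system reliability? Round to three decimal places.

R(hydraulic power unit) = exp(−0.000049 × 4000) = 0.82201
R(umbilical termination) = exp(−0.000017 × 4000) = 0.93426
R(subsea control module) = exp(−0.000033 × 4000) = 0.87634
R(chemical-injection pump) = exp(−0.000070 × 4000) = 0.75578
Parallel (subsea control module and chemical-injection pump): 1 − (1 − 0.87634)(1 − 0.75578) = 0.96980
Series (hydraulic power unit, umbilical termination, and [0.96980]): 0.82201 × 0.93426 × 0.96980 = 0.745

0.745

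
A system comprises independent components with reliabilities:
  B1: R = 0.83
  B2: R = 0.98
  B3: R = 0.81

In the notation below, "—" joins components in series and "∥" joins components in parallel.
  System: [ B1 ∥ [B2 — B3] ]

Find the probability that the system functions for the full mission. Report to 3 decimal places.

0.965

Series (B2 and B3): 0.98000 × 0.81000 = 0.79380
Parallel (B1 and [0.79380]): 1 − (1 − 0.83000)(1 − 0.79380) = 0.965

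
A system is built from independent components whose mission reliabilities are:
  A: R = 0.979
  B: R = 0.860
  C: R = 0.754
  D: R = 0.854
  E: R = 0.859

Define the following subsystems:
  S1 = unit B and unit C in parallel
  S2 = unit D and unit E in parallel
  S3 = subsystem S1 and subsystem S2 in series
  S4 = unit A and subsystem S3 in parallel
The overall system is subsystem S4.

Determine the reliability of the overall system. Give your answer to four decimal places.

Parallel (B and C): 1 − (1 − 0.860000)(1 − 0.754000) = 0.965560
Parallel (D and E): 1 − (1 − 0.854000)(1 − 0.859000) = 0.979414
Series ([0.965560] and [0.979414]): 0.965560 × 0.979414 = 0.945683
Parallel (A and [0.945683]): 1 − (1 − 0.979000)(1 − 0.945683) = 0.9989

0.9989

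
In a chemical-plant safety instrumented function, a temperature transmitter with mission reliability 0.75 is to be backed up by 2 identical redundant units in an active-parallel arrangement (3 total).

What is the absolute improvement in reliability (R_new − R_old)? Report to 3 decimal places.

R_before = 0.75
R_after = 1 − (1 − 0.75)^3 = 0.984
ΔR = 0.984 − 0.75 = 0.234

0.234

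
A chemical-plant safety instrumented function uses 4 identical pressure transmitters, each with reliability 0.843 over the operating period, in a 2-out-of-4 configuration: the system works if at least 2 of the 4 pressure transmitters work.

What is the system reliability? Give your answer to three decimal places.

0.986

R = Σ_{i=2}^{4} C(4,i) p^i (1−p)^{4−i} with p = 0.843
C(4,2)·0.843^2·0.157^2 = 0.10510
C(4,3)·0.843^3·0.157^1 = 0.37622
C(4,4)·0.843^4·0.157^0 = 0.50502
Sum = 0.986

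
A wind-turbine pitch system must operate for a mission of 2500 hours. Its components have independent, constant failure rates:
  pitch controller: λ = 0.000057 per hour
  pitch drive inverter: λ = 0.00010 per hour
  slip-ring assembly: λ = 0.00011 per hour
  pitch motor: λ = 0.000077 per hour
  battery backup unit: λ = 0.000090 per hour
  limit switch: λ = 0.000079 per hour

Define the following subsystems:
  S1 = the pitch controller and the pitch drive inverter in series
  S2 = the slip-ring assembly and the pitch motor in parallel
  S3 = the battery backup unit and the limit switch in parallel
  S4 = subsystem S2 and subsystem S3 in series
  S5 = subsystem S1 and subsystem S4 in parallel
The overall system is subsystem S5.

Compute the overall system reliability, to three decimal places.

0.975

R(pitch controller) = exp(−0.000057 × 2500) = 0.86719
R(pitch drive inverter) = exp(−0.00010 × 2500) = 0.77880
R(slip-ring assembly) = exp(−0.00011 × 2500) = 0.75957
R(pitch motor) = exp(−0.000077 × 2500) = 0.82489
R(battery backup unit) = exp(−0.000090 × 2500) = 0.79852
R(limit switch) = exp(−0.000079 × 2500) = 0.82078
Series (pitch controller and pitch drive inverter): 0.86719 × 0.77880 = 0.67537
Parallel (slip-ring assembly and pitch motor): 1 − (1 − 0.75957)(1 − 0.82489) = 0.95790
Parallel (battery backup unit and limit switch): 1 − (1 − 0.79852)(1 − 0.82078) = 0.96389
Series ([0.95790] and [0.96389]): 0.95790 × 0.96389 = 0.92331
Parallel ([0.67537] and [0.92331]): 1 − (1 − 0.67537)(1 − 0.92331) = 0.975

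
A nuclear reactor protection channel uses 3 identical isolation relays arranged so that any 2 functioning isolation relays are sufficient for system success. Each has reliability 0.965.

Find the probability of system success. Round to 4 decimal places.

0.9964

R = Σ_{i=2}^{3} C(3,i) p^i (1−p)^{3−i} with p = 0.965
C(3,2)·0.965^2·0.035^1 = 0.097779
C(3,3)·0.965^3·0.035^0 = 0.898632
Sum = 0.9964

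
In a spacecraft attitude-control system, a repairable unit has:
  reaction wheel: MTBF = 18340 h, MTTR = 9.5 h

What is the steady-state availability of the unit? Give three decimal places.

A(reaction wheel) = MTBF/(MTBF+MTTR) = 18340/(18340+9.5) = 0.999

0.999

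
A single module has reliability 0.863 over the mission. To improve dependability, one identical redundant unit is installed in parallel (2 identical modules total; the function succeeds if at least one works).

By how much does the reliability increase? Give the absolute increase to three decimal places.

0.118

R_before = 0.863
R_after = 1 − (1 − 0.863)^2 = 0.981
ΔR = 0.981 − 0.863 = 0.118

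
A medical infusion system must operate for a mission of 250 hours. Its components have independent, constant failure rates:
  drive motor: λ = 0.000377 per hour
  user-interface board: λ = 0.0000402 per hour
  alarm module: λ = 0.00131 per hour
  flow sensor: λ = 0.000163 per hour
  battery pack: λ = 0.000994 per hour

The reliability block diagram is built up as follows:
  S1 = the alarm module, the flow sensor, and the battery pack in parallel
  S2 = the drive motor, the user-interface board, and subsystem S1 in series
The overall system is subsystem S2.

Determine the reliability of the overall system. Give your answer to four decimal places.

0.8987

R(drive motor) = exp(−0.000377 × 250) = 0.910055
R(user-interface board) = exp(−0.0000402 × 250) = 0.990000
R(alarm module) = exp(−0.00131 × 250) = 0.720723
R(flow sensor) = exp(−0.000163 × 250) = 0.960069
R(battery pack) = exp(−0.000994 × 250) = 0.779970
Parallel (alarm module, flow sensor, and battery pack): 1 − (1 − 0.720723)(1 − 0.960069)(1 − 0.779970) = 0.997546
Series (drive motor, user-interface board, and [0.997546]): 0.910055 × 0.990000 × 0.997546 = 0.8987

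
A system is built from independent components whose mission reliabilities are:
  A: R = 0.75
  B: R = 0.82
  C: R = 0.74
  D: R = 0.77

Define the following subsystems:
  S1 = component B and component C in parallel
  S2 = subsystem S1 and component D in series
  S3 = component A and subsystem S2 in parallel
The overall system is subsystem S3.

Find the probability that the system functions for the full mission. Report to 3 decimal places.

Parallel (B and C): 1 − (1 − 0.82000)(1 − 0.74000) = 0.95320
Series ([0.95320] and D): 0.95320 × 0.77000 = 0.73396
Parallel (A and [0.73396]): 1 − (1 − 0.75000)(1 − 0.73396) = 0.933

0.933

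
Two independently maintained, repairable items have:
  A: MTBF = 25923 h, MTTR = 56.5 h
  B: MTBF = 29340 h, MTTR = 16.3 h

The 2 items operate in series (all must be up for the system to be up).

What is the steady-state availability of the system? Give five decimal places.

0.99727

A(A) = MTBF/(MTBF+MTTR) = 25923/(25923+56.5) = 0.997825
A(B) = MTBF/(MTBF+MTTR) = 29340/(29340+16.3) = 0.999445
Series availability: 0.997825 × 0.999445 = 0.99727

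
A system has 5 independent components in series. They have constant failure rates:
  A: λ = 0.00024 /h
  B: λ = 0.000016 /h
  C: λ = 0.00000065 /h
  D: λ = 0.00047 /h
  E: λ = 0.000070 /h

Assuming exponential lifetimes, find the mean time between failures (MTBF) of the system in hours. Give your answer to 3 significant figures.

Series of exponential components: λ_sys = Σ λ_i
λ_sys = 0.00024 + 0.000016 + 0.00000065 + 0.00047 + 0.000070 = 7.9665e-04 /h
MTBF = 1 / λ_sys = 1260 h

1260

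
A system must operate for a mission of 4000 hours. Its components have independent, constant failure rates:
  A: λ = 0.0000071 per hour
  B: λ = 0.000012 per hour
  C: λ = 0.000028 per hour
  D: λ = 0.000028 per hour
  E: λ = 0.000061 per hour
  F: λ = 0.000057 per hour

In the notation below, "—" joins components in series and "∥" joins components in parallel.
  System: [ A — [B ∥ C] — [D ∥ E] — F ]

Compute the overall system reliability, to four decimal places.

R(A) = exp(−0.0000071 × 4000) = 0.971999
R(B) = exp(−0.000012 × 4000) = 0.953134
R(C) = exp(−0.000028 × 4000) = 0.894044
R(D) = exp(−0.000028 × 4000) = 0.894044
R(E) = exp(−0.000061 × 4000) = 0.783488
R(F) = exp(−0.000057 × 4000) = 0.796124
Parallel (B and C): 1 − (1 − 0.953134)(1 − 0.894044) = 0.995034
Parallel (D and E): 1 − (1 − 0.894044)(1 − 0.783488) = 0.977059
Series (A, [0.995034], [0.977059], and F): 0.971999 × 0.995034 × 0.977059 × 0.796124 = 0.7523

0.7523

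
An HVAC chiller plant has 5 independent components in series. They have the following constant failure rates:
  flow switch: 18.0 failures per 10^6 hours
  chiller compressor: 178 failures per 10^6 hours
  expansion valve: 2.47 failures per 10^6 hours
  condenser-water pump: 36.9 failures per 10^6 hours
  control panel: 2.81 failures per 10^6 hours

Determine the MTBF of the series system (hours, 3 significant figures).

4200

Series of exponential components: λ_sys = Σ λ_i
λ_sys = 0.0000180 + 0.000178 + 0.00000247 + 0.0000369 + 0.00000281 = 2.3818e-04 /h
MTBF = 1 / λ_sys = 4200 h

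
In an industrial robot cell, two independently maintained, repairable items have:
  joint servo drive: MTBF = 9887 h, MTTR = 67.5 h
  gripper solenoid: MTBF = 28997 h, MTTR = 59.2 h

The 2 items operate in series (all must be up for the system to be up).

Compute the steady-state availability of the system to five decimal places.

A(joint servo drive) = MTBF/(MTBF+MTTR) = 9887/(9887+67.5) = 0.993219
A(gripper solenoid) = MTBF/(MTBF+MTTR) = 28997/(28997+59.2) = 0.997963
Series availability: 0.993219 × 0.997963 = 0.99120

0.99120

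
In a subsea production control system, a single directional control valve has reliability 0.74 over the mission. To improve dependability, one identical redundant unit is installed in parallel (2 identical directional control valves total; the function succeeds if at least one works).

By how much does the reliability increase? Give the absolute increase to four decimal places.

0.1924

R_before = 0.74
R_after = 1 − (1 − 0.74)^2 = 0.9324
ΔR = 0.9324 − 0.74 = 0.1924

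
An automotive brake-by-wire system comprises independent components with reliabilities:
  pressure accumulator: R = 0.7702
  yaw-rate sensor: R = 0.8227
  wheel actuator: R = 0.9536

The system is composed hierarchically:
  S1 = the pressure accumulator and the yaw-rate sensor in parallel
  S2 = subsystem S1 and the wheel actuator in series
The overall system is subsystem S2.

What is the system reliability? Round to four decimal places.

Parallel (pressure accumulator and yaw-rate sensor): 1 − (1 − 0.770200)(1 − 0.822700) = 0.959256
Series ([0.959256] and wheel actuator): 0.959256 × 0.953600 = 0.9147

0.9147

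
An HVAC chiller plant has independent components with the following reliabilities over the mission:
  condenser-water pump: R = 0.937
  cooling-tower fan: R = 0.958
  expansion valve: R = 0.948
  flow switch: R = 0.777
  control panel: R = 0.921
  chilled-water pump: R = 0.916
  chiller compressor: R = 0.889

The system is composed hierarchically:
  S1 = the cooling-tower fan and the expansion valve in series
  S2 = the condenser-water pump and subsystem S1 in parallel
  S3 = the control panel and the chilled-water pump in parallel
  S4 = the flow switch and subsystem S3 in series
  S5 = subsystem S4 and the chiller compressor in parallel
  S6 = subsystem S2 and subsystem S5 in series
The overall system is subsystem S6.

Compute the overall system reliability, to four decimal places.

Series (cooling-tower fan and expansion valve): 0.958000 × 0.948000 = 0.908184
Parallel (condenser-water pump and [0.908184]): 1 − (1 − 0.937000)(1 − 0.908184) = 0.994216
Parallel (control panel and chilled-water pump): 1 − (1 − 0.921000)(1 − 0.916000) = 0.993364
Series (flow switch and [0.993364]): 0.777000 × 0.993364 = 0.771844
Parallel ([0.771844] and chiller compressor): 1 − (1 − 0.771844)(1 − 0.889000) = 0.974675
Series ([0.994216] and [0.974675]): 0.994216 × 0.974675 = 0.9690

0.9690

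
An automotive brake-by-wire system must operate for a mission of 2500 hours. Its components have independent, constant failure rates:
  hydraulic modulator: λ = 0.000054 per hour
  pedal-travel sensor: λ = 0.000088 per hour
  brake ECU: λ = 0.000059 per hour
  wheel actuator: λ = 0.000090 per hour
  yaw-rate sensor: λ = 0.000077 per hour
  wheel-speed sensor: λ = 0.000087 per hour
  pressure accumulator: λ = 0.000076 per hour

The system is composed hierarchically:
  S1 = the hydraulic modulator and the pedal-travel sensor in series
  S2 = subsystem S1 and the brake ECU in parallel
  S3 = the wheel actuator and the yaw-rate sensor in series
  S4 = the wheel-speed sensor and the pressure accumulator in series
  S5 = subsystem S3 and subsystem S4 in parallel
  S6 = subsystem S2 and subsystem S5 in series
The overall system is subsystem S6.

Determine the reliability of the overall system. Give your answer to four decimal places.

R(hydraulic modulator) = exp(−0.000054 × 2500) = 0.873716
R(pedal-travel sensor) = exp(−0.000088 × 2500) = 0.802519
R(brake ECU) = exp(−0.000059 × 2500) = 0.862862
R(wheel actuator) = exp(−0.000090 × 2500) = 0.798516
R(yaw-rate sensor) = exp(−0.000077 × 2500) = 0.824894
R(wheel-speed sensor) = exp(−0.000087 × 2500) = 0.804528
R(pressure accumulator) = exp(−0.000076 × 2500) = 0.826959
Series (hydraulic modulator and pedal-travel sensor): 0.873716 × 0.802519 = 0.701174
Parallel ([0.701174] and brake ECU): 1 − (1 − 0.701174)(1 − 0.862862) = 0.959020
Series (wheel actuator and yaw-rate sensor): 0.798516 × 0.824894 = 0.658691
Series (wheel-speed sensor and pressure accumulator): 0.804528 × 0.826959 = 0.665312
Parallel ([0.658691] and [0.665312]): 1 − (1 − 0.658691)(1 − 0.665312) = 0.885768
Series ([0.959020] and [0.885768]): 0.959020 × 0.885768 = 0.8495

0.8495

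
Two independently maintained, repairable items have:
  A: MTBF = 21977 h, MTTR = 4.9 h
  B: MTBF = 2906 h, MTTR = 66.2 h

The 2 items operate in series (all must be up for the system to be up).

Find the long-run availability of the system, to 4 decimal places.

A(A) = MTBF/(MTBF+MTTR) = 21977/(21977+4.9) = 0.999777
A(B) = MTBF/(MTBF+MTTR) = 2906/(2906+66.2) = 0.977727
Series availability: 0.999777 × 0.977727 = 0.9775

0.9775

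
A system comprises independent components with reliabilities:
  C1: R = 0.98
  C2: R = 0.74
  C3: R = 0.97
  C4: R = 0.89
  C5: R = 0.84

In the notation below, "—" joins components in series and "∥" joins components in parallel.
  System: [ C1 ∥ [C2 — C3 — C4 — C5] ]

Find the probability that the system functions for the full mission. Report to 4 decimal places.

Series (C2, C3, C4, and C5): 0.740000 × 0.970000 × 0.890000 × 0.840000 = 0.536627
Parallel (C1 and [0.536627]): 1 − (1 − 0.980000)(1 − 0.536627) = 0.9907

0.9907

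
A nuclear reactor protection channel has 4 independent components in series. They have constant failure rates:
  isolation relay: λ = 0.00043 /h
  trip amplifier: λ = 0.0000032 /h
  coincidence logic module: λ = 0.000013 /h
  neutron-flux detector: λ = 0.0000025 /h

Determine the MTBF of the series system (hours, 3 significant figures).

2230

Series of exponential components: λ_sys = Σ λ_i
λ_sys = 0.00043 + 0.0000032 + 0.000013 + 0.0000025 = 4.4870e-04 /h
MTBF = 1 / λ_sys = 2230 h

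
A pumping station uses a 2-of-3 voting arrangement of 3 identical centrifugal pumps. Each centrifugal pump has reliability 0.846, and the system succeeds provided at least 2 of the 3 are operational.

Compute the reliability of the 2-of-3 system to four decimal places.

0.9362

R = Σ_{i=2}^{3} C(3,i) p^i (1−p)^{3−i} with p = 0.846
C(3,2)·0.846^2·0.154^1 = 0.330661
C(3,3)·0.846^3·0.154^0 = 0.605496
Sum = 0.9362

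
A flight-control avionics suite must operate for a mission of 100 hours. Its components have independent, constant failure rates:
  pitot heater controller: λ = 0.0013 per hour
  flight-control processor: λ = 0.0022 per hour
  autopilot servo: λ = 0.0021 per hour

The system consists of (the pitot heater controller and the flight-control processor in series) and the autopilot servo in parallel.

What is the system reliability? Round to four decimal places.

R(pitot heater controller) = exp(−0.0013 × 100) = 0.878095
R(flight-control processor) = exp(−0.0022 × 100) = 0.802519
R(autopilot servo) = exp(−0.0021 × 100) = 0.810584
Series (pitot heater controller and flight-control processor): 0.878095 × 0.802519 = 0.704688
Parallel ([0.704688] and autopilot servo): 1 − (1 − 0.704688)(1 − 0.810584) = 0.9441

0.9441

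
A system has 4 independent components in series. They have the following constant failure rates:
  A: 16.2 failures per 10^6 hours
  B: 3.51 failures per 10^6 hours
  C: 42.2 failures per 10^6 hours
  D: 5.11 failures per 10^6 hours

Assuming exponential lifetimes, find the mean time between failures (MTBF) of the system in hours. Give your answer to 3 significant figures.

Series of exponential components: λ_sys = Σ λ_i
λ_sys = 0.0000162 + 0.00000351 + 0.0000422 + 0.00000511 = 6.7020e-05 /h
MTBF = 1 / λ_sys = 14900 h

14900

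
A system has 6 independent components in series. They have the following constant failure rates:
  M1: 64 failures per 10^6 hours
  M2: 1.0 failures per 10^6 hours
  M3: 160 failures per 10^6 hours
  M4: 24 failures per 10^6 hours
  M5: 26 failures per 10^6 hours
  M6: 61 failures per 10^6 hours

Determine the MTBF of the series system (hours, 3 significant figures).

2980

Series of exponential components: λ_sys = Σ λ_i
λ_sys = 0.000064 + 0.0000010 + 0.00016 + 0.000024 + 0.000026 + 0.000061 = 3.3600e-04 /h
MTBF = 1 / λ_sys = 2980 h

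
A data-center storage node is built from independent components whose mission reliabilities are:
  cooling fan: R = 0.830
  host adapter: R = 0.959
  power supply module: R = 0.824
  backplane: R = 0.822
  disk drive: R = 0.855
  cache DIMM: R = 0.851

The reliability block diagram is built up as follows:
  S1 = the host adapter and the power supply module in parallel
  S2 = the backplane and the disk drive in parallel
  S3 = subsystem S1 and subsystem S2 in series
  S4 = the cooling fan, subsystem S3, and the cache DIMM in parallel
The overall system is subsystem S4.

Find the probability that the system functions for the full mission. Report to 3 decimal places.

Parallel (host adapter and power supply module): 1 − (1 − 0.95900)(1 − 0.82400) = 0.99278
Parallel (backplane and disk drive): 1 − (1 − 0.82200)(1 − 0.85500) = 0.97419
Series ([0.99278] and [0.97419]): 0.99278 × 0.97419 = 0.96716
Parallel (cooling fan, [0.96716], and cache DIMM): 1 − (1 − 0.83000)(1 − 0.96716)(1 − 0.85100) = 0.999

0.999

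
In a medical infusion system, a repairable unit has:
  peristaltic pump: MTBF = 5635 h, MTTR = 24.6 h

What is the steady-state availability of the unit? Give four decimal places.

A(peristaltic pump) = MTBF/(MTBF+MTTR) = 5635/(5635+24.6) = 0.9957

0.9957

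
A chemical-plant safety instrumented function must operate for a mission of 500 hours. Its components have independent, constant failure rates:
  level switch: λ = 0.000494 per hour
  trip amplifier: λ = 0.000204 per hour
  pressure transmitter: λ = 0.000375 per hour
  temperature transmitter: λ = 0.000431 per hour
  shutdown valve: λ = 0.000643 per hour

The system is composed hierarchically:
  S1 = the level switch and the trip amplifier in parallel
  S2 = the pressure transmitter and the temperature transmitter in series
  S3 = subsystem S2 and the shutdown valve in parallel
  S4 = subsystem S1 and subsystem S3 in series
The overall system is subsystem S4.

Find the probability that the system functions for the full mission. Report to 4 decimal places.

R(level switch) = exp(−0.000494 × 500) = 0.781141
R(trip amplifier) = exp(−0.000204 × 500) = 0.903030
R(pressure transmitter) = exp(−0.000375 × 500) = 0.829029
R(temperature transmitter) = exp(−0.000431 × 500) = 0.806138
R(shutdown valve) = exp(−0.000643 × 500) = 0.725061
Parallel (level switch and trip amplifier): 1 − (1 − 0.781141)(1 − 0.903030) = 0.978777
Series (pressure transmitter and temperature transmitter): 0.829029 × 0.806138 = 0.668312
Parallel ([0.668312] and shutdown valve): 1 − (1 − 0.668312)(1 − 0.725061) = 0.908806
Series ([0.978777] and [0.908806]): 0.978777 × 0.908806 = 0.8895

0.8895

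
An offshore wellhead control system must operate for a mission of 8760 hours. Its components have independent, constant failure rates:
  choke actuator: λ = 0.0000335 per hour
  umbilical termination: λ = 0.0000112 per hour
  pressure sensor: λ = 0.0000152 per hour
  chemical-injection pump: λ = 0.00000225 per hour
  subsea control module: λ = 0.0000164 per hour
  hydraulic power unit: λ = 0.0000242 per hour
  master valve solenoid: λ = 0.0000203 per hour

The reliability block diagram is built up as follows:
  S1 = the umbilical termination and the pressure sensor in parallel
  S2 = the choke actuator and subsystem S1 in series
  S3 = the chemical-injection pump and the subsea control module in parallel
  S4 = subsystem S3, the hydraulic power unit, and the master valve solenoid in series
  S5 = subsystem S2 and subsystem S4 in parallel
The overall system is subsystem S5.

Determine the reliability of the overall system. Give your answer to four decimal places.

0.9146

R(choke actuator) = exp(−0.0000335 × 8760) = 0.745679
R(umbilical termination) = exp(−0.0000112 × 8760) = 0.906547
R(pressure sensor) = exp(−0.0000152 × 8760) = 0.875332
R(chemical-injection pump) = exp(−0.00000225 × 8760) = 0.980483
R(subsea control module) = exp(−0.0000164 × 8760) = 0.866179
R(hydraulic power unit) = exp(−0.0000242 × 8760) = 0.808971
R(master valve solenoid) = exp(−0.0000203 × 8760) = 0.837086
Parallel (umbilical termination and pressure sensor): 1 − (1 − 0.906547)(1 − 0.875332) = 0.988349
Series (choke actuator and [0.988349]): 0.745679 × 0.988349 = 0.736991
Parallel (chemical-injection pump and subsea control module): 1 − (1 − 0.980483)(1 − 0.866179) = 0.997388
Series ([0.997388], hydraulic power unit, and master valve solenoid): 0.997388 × 0.808971 × 0.837086 = 0.675410
Parallel ([0.736991] and [0.675410]): 1 − (1 − 0.736991)(1 − 0.675410) = 0.9146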